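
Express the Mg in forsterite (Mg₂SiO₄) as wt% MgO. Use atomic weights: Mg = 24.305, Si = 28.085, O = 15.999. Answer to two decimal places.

57.29 wt%

Formula mass = 140.691 g/mol.
2 Mg → 2.0000 mol MgO per formula unit; M(MgO) = 40.304, so MgO mass = 80.608 g.
80.608/140.691 × 100 = 57.29 wt%.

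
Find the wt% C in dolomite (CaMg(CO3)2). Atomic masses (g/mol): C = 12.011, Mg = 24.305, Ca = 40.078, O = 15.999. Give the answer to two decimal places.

Molar mass of CaMg(CO3)2: 1·40.078 + 1·24.305 + 2·12.011 + 6·15.999 = 184.399 g/mol.
Mass of C per formula unit: 2 × 12.011 = 24.022 g.
Weight fraction C = 24.022 / 184.399 = 0.1303.

13.03 weight percent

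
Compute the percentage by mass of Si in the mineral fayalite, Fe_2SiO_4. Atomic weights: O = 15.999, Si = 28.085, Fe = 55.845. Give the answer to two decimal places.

Molar mass of Fe_2SiO_4: 2·55.845 + 1·28.085 + 4·15.999 = 203.771 g/mol.
Mass of Si per formula unit: 1 × 28.085 = 28.085 g.
Weight fraction Si = 28.085 / 203.771 = 0.1378.

13.78 wt%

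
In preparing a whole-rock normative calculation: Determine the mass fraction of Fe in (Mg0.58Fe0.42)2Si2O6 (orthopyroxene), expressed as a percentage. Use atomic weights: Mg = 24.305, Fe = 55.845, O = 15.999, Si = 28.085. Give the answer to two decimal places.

M((Mg0.58Fe0.42)2Si2O6) = 227.268 g/mol.
Fe contributes 0.84 × 55.845 = 46.910 g per mole.
46.910/227.268 = 0.2064 → 20.64%.

20.64 weight percent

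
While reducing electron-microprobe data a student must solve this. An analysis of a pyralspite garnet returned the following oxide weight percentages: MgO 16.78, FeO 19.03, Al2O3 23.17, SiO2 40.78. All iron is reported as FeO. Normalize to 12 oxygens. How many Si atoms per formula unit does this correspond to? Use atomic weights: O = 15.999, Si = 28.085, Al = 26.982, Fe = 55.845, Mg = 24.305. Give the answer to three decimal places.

16.78 wt% MgO ÷ 40.304 g/mol = 0.41634 mol, giving 0.41634 Mg and 0.41634 O.
19.03 wt% FeO ÷ 71.844 g/mol = 0.26488 mol, giving 0.26488 Fe and 0.26488 O.
23.17 wt% Al2O3 ÷ 101.961 g/mol = 0.22724 mol, giving 0.45448 Al and 0.68172 O.
40.78 wt% SiO2 ÷ 60.083 g/mol = 0.67873 mol, giving 0.67873 Si and 1.35746 O.
Oxygen sums to 2.72040; scaling by 12/2.72040 = 4.41112 puts the formula on 12 O.
Si: 0.67873 × 4.41112 = 2.994 atoms per formula unit.

2.994 Si apfu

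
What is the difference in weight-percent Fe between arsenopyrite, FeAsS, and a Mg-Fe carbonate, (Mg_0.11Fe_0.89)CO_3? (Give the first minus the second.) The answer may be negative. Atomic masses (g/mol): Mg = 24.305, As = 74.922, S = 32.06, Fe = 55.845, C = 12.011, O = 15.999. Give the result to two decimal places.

M(FeAsS) = 162.827 g/mol, so wt% Fe = 55.845/162.827 × 100 = 34.30%.
M((Mg_0.11Fe_0.89)CO_3) = 112.384 g/mol, so wt% Fe = 49.702/112.384 × 100 = 44.23%.
34.30 − 44.23 = -9.93 pp.

-9.93 percentage points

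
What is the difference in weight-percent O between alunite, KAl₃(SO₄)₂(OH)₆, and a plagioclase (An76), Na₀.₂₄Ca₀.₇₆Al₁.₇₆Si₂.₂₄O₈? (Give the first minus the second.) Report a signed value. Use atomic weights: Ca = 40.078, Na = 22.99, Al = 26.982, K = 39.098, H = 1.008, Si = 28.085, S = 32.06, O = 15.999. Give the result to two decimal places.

First mineral: 223.986 g O in 414.198 g formula = 54.08 wt% O.
Second mineral: 127.992 g O in 274.368 g formula = 46.65 wt% O.
54.08% − 46.65% gives a difference of 7.43 percentage points.

7.43 percentage points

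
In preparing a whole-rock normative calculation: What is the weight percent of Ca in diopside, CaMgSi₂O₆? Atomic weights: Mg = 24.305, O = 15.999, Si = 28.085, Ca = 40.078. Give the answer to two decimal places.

18.51 wt%

Molar mass of CaMgSi₂O₆: 1*40.078 + 1*24.305 + 2*28.085 + 6*15.999 = 216.547 g/mol.
Mass of Ca per formula unit: 1 × 40.078 = 40.078 g.
Weight fraction Ca = 40.078 / 216.547 = 0.1851.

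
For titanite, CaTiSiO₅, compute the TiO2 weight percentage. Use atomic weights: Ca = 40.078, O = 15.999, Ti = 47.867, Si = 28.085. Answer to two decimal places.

Formula mass = 196.025 g/mol.
1 Ti → 1.0000 mol TiO2 per formula unit; M(TiO2) = 79.865, so TiO2 mass = 79.865 g.
79.865/196.025 × 100 = 40.74 wt%.

40.74 wt%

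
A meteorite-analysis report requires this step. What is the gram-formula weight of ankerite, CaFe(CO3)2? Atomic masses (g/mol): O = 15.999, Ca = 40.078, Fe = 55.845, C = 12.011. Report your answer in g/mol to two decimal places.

The formula mass is the sum 1(40.078) + 1(55.845) + 2(12.011) + 6(15.999).

215.94 g/mol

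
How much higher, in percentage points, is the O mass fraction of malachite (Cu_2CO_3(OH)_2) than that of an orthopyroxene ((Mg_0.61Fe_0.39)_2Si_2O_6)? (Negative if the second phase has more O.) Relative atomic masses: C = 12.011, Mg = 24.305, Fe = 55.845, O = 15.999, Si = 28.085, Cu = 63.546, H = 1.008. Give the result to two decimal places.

First mineral: 79.995 g O in 221.114 g formula = 36.18 wt% O.
Second mineral: 95.994 g O in 225.375 g formula = 42.59 wt% O.
36.18% − 42.59% gives a difference of -6.41 percentage points.

-6.41 percentage points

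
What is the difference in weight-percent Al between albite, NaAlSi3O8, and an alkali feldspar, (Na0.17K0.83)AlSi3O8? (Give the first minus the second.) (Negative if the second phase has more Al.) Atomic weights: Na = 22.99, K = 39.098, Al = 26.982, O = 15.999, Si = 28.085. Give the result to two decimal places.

0.50 percentage points

M(NaAlSi3O8) = 262.219 g/mol, so wt% Al = 26.982/262.219 × 100 = 10.29%.
M((Na0.17K0.83)AlSi3O8) = 275.589 g/mol, so wt% Al = 26.982/275.589 × 100 = 9.79%.
10.29 − 9.79 = 0.50 pp.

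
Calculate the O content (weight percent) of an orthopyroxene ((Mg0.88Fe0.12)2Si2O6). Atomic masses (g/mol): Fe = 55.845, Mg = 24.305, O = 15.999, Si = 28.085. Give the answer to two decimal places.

46.07 weight percent

Formula mass = 1.76×24.305 + 0.24×55.845 + 2×28.085 + 6×15.999 = 208.344 g/mol, of which 95.994 g is O.
So O makes up 95.994/208.344 = 0.4607 of the mass, i.e. 46.07%.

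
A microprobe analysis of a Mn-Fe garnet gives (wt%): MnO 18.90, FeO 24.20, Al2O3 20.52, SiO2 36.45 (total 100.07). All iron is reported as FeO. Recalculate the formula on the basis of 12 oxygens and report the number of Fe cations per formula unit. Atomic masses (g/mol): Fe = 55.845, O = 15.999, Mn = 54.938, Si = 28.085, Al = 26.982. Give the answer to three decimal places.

1.670 Fe apfu

MnO (M=70.937): mol = 0.26643; Mn = 0.26643, O = 0.26643.
FeO (M=71.844): mol = 0.33684; Fe = 0.33684, O = 0.33684.
Al2O3 (M=101.961): mol = 0.20125; Al = 0.40250, O = 0.60375.
SiO2 (M=60.083): mol = 0.60666; Si = 0.60666, O = 1.21332.
ΣO = 2.42034; factor = 12/ΣO = 4.95798.
Fe apfu = 0.33684 × 4.95798 = 1.670.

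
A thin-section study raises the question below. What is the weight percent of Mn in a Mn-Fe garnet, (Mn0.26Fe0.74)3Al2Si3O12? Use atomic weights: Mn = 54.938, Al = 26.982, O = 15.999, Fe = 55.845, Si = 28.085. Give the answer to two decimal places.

8.62 wt%

Molar mass of (Mn0.26Fe0.74)3Al2Si3O12: 0.78·54.938 + 2.22·55.845 + 2·26.982 + 3·28.085 + 12·15.999 = 497.035 g/mol.
Mass of Mn per formula unit: 0.78 × 54.938 = 42.852 g.
Weight fraction Mn = 42.852 / 497.035 = 0.0862.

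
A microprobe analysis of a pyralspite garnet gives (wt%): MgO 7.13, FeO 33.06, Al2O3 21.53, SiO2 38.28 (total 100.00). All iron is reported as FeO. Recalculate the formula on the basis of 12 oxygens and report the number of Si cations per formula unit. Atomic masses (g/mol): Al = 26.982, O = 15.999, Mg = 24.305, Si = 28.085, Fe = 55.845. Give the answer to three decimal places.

3.004 Si apfu

MgO (M=40.304): mol = 0.17691; Mg = 0.17691, O = 0.17691.
FeO (M=71.844): mol = 0.46016; Fe = 0.46016, O = 0.46016.
Al2O3 (M=101.961): mol = 0.21116; Al = 0.42232, O = 0.63348.
SiO2 (M=60.083): mol = 0.63712; Si = 0.63712, O = 1.27424.
ΣO = 2.54479; factor = 12/ΣO = 4.71552.
Si apfu = 0.63712 × 4.71552 = 3.004.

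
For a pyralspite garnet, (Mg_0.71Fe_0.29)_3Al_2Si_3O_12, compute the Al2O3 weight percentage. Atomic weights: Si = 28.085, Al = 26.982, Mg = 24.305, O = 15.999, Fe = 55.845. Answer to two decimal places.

Formula mass = 430.562 g/mol.
2 Al → 1.0000 mol Al2O3 per formula unit; M(Al2O3) = 101.961, so Al2O3 mass = 101.961 g.
101.961/430.562 × 100 = 23.68 wt%.

23.68 wt%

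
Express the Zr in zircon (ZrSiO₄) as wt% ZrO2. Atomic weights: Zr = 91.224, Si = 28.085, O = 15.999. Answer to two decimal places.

Formula mass = 183.305 g/mol.
1 Zr → 1.0000 mol ZrO2 per formula unit; M(ZrO2) = 123.222, so ZrO2 mass = 123.222 g.
123.222/183.305 × 100 = 67.22 wt%.

67.22 wt%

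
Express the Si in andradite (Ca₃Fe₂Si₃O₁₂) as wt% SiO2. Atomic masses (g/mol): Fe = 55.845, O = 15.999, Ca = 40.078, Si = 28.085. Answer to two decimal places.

35.47 wt%

Formula mass = 508.167 g/mol.
3 Si → 3.0000 mol SiO2 per formula unit; M(SiO2) = 60.083, so SiO2 mass = 180.249 g.
180.249/508.167 × 100 = 35.47 wt%.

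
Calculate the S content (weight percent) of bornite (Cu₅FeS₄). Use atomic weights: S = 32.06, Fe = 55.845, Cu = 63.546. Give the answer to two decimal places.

25.56 weight percent

Molar mass of Cu₅FeS₄: 5*63.546 + 1*55.845 + 4*32.06 = 501.815 g/mol.
Mass of S per formula unit: 4 × 32.06 = 128.240 g.
Weight fraction S = 128.240 / 501.815 = 0.2556.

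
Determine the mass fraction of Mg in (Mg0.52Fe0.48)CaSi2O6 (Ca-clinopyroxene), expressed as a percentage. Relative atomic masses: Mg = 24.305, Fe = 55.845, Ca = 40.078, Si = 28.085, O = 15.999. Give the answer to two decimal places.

Molar mass of (Mg0.52Fe0.48)CaSi2O6: 0.52*24.305 + 0.48*55.845 + 1*40.078 + 2*28.085 + 6*15.999 = 231.686 g/mol.
Mass of Mg per formula unit: 0.52 × 24.305 = 12.639 g.
Weight fraction Mg = 12.639 / 231.686 = 0.0546.

5.46 wt%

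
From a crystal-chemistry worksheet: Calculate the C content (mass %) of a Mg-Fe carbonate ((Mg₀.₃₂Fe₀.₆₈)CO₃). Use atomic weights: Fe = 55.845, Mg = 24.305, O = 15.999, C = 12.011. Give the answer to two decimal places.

11.36 mass %

Formula mass = 0.32·24.305 + 0.68·55.845 + 1·12.011 + 3·15.999 = 105.760 g/mol, of which 12.011 g is C.
So C makes up 12.011/105.760 = 0.1136 of the mass, i.e. 11.36%.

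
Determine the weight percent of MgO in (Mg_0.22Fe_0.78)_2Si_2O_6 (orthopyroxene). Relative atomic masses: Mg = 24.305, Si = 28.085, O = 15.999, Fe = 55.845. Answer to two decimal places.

M((Mg_0.22Fe_0.78)_2Si_2O_6) = 249.976 g/mol; M(MgO) = 40.304 g/mol.
Moles MgO per formula unit = 0.44 Mg ÷ 1 = 0.4400.
MgO fraction = (0.4400 × 40.304) / 249.976 = 17.734/249.976 = 0.0709.

7.09 wt%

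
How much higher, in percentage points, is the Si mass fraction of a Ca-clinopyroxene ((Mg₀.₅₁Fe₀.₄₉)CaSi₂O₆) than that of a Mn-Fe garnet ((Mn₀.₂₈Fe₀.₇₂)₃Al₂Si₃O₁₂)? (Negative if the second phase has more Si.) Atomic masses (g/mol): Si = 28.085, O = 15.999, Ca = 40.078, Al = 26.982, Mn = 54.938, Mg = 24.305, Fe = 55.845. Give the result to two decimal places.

First mineral: 56.170 g Si in 232.002 g formula = 24.21 wt% Si.
Second mineral: 84.255 g Si in 496.980 g formula = 16.95 wt% Si.
24.21% − 16.95% gives a difference of 7.26 percentage points.

7.26 percentage points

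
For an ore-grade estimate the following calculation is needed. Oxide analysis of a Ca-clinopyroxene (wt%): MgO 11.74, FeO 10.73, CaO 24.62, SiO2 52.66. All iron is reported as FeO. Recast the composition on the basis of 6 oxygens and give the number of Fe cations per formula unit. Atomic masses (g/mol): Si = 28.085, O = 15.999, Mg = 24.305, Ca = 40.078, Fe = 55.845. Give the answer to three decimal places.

0.340 Fe apfu

11.74 wt% MgO ÷ 40.304 g/mol = 0.29129 mol, giving 0.29129 Mg and 0.29129 O.
10.73 wt% FeO ÷ 71.844 g/mol = 0.14935 mol, giving 0.14935 Fe and 0.14935 O.
24.62 wt% CaO ÷ 56.077 g/mol = 0.43904 mol, giving 0.43904 Ca and 0.43904 O.
52.66 wt% SiO2 ÷ 60.083 g/mol = 0.87645 mol, giving 0.87645 Si and 1.75290 O.
Oxygen sums to 2.63258; scaling by 6/2.63258 = 2.27913 puts the formula on 6 O.
Fe: 0.14935 × 2.27913 = 0.340 atoms per formula unit.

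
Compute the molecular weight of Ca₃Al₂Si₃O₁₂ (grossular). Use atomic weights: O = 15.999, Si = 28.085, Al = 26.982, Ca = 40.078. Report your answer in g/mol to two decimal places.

450.44 g/mol

Ca: 3 × 40.078 = 120.2340
Al: 2 × 26.982 = 53.9640
Si: 3 × 28.085 = 84.2550
O: 12 × 15.999 = 191.9880
Summing the contributions gives the formula mass.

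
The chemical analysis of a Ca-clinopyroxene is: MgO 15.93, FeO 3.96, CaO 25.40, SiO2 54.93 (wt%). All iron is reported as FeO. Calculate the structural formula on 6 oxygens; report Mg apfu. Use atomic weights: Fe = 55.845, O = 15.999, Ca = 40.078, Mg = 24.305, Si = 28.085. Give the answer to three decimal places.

0.868 Mg apfu

MgO (M=40.304): mol = 0.39525; Mg = 0.39525, O = 0.39525.
FeO (M=71.844): mol = 0.05512; Fe = 0.05512, O = 0.05512.
CaO (M=56.077): mol = 0.45295; Ca = 0.45295, O = 0.45295.
SiO2 (M=60.083): mol = 0.91424; Si = 0.91424, O = 1.82848.
ΣO = 2.73180; factor = 6/ΣO = 2.19635.
Mg apfu = 0.39525 × 2.19635 = 0.868.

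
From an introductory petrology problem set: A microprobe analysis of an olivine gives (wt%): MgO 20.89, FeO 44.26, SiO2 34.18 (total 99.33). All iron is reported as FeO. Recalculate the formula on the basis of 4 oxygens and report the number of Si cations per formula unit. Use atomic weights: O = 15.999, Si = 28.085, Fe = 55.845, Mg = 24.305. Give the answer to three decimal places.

1.001 Si apfu

MgO (M=40.304): mol = 0.51831; Mg = 0.51831, O = 0.51831.
FeO (M=71.844): mol = 0.61606; Fe = 0.61606, O = 0.61606.
SiO2 (M=60.083): mol = 0.56888; Si = 0.56888, O = 1.13776.
ΣO = 2.27213; factor = 4/ΣO = 1.76046.
Si apfu = 0.56888 × 1.76046 = 1.001.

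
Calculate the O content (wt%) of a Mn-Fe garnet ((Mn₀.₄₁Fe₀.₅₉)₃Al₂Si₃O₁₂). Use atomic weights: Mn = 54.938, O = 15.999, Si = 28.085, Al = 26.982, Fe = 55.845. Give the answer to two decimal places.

38.66 wt%

Formula mass = 1.23·54.938 + 1.77·55.845 + 2·26.982 + 3·28.085 + 12·15.999 = 496.626 g/mol, of which 191.988 g is O.
So O makes up 191.988/496.626 = 0.3866 of the mass, i.e. 38.66%.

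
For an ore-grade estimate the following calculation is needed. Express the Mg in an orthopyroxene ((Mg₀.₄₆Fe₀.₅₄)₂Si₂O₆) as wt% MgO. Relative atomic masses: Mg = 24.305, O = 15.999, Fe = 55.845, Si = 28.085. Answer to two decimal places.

15.79 wt%

Molar mass of (Mg₀.₄₆Fe₀.₅₄)₂Si₂O₆ = 0.92*24.305 + 1.08*55.845 + 2*28.085 + 6*15.999 = 234.837 g/mol.
Each formula unit contains 0.92 Mg, equivalent to 0.92/1 = 0.9200 mol MgO.
M(MgO) = 1×24.305 + 1×15.999 = 40.304 g/mol.
Mass of MgO per formula unit = 0.9200 × 40.304 = 37.080 g.
MgO wt% = 37.080 / 234.837 × 100 = 15.79%.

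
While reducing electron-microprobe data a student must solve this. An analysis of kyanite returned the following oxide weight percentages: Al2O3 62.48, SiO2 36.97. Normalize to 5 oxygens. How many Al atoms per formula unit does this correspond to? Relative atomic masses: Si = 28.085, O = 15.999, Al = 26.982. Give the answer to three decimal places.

1.997 Al apfu

Al2O3 (M=101.961): mol = 0.61278; Al = 1.22556, O = 1.83834.
SiO2 (M=60.083): mol = 0.61532; Si = 0.61532, O = 1.23064.
ΣO = 3.06898; factor = 5/ΣO = 1.62921.
Al apfu = 1.22556 × 1.62921 = 1.997.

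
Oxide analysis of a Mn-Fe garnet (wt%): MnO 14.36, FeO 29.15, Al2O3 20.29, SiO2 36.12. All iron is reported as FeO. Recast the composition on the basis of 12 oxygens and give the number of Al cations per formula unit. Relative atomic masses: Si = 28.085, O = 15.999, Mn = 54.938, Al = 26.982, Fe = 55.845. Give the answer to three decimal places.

1.984 Al apfu

14.36 wt% MnO ÷ 70.937 g/mol = 0.20243 mol, giving 0.20243 Mn and 0.20243 O.
29.15 wt% FeO ÷ 71.844 g/mol = 0.40574 mol, giving 0.40574 Fe and 0.40574 O.
20.29 wt% Al2O3 ÷ 101.961 g/mol = 0.19900 mol, giving 0.39800 Al and 0.59700 O.
36.12 wt% SiO2 ÷ 60.083 g/mol = 0.60117 mol, giving 0.60117 Si and 1.20234 O.
Oxygen sums to 2.40751; scaling by 12/2.40751 = 4.98440 puts the formula on 12 O.
Al: 0.39800 × 4.98440 = 1.984 atoms per formula unit.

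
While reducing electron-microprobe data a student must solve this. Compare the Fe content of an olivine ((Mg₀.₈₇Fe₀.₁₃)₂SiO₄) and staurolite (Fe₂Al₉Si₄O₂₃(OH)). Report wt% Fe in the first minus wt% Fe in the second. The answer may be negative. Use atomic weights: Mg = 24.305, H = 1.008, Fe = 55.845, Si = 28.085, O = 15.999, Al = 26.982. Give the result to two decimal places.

M((Mg₀.₈₇Fe₀.₁₃)₂SiO₄) = 148.891 g/mol, so wt% Fe = 14.520/148.891 × 100 = 9.75%.
M(Fe₂Al₉Si₄O₂₃(OH)) = 851.852 g/mol, so wt% Fe = 111.690/851.852 × 100 = 13.11%.
9.75 − 13.11 = -3.36 pp.

-3.36 percentage points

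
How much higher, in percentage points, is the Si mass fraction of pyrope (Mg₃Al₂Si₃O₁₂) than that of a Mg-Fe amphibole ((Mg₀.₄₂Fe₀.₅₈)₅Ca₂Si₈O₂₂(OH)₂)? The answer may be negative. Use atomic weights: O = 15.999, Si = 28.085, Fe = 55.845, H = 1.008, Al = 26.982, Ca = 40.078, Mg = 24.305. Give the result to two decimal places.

-3.96 percentage points

Si in Mg₃Al₂Si₃O₁₂: molar mass 403.122 g/mol; 3×28.085 = 84.255 g → 20.90 wt%.
Si in (Mg₀.₄₂Fe₀.₅₈)₅Ca₂Si₈O₂₂(OH)₂: molar mass 903.819 g/mol; 8×28.085 = 224.680 g → 24.86 wt%.
Difference = 20.90 − 24.86 = -3.96 percentage points.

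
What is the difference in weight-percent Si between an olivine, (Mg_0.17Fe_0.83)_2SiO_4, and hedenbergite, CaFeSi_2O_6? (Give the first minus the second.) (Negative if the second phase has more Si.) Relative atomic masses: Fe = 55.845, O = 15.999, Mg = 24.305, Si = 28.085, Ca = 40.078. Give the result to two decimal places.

-8.09 percentage points

First mineral: 28.085 g Si in 193.047 g formula = 14.55 wt% Si.
Second mineral: 56.170 g Si in 248.087 g formula = 22.64 wt% Si.
14.55% − 22.64% gives a difference of -8.09 percentage points.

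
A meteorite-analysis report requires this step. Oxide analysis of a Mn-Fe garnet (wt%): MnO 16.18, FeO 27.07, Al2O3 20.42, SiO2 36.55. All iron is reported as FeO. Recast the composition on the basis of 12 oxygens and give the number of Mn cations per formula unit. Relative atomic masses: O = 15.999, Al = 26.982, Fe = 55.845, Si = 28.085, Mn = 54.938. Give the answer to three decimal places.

1.130 Mn apfu

MnO: 16.18/70.937 = 0.22809 mol → 0.22809 mol Mn, 0.22809 mol O.
FeO: 27.07/71.844 = 0.37679 mol → 0.37679 mol Fe, 0.37679 mol O.
Al2O3: 20.42/101.961 = 0.20027 mol → 0.40054 mol Al, 0.60081 mol O.
SiO2: 36.55/60.083 = 0.60833 mol → 0.60833 mol Si, 1.21666 mol O.
Total oxygen = 2.42235 mol. Normalization factor = 12/2.42235 = 4.95387.
Mn per 12 O = 0.22809 × 4.95387 = 1.130.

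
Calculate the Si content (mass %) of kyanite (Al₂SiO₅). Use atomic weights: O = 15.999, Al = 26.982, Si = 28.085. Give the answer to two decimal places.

17.33 mass %

Formula mass = 2*26.982 + 1*28.085 + 5*15.999 = 162.044 g/mol, of which 28.085 g is Si.
So Si makes up 28.085/162.044 = 0.1733 of the mass, i.e. 17.33%.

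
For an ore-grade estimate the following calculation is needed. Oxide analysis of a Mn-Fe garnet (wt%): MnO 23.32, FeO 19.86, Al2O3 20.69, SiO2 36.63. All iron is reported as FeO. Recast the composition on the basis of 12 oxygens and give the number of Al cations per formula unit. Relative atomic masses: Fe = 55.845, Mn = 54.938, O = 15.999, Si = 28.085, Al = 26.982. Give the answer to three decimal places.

2.001 Al apfu

MnO (M=70.937): mol = 0.32874; Mn = 0.32874, O = 0.32874.
FeO (M=71.844): mol = 0.27643; Fe = 0.27643, O = 0.27643.
Al2O3 (M=101.961): mol = 0.20292; Al = 0.40584, O = 0.60876.
SiO2 (M=60.083): mol = 0.60966; Si = 0.60966, O = 1.21932.
ΣO = 2.43325; factor = 12/ΣO = 4.93168.
Al apfu = 0.40584 × 4.93168 = 2.001.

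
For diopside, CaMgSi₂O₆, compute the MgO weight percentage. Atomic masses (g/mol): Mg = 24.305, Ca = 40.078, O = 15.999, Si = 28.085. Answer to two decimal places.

18.61 wt%

Formula mass = 216.547 g/mol.
1 Mg → 1.0000 mol MgO per formula unit; M(MgO) = 40.304, so MgO mass = 40.304 g.
40.304/216.547 × 100 = 18.61 wt%.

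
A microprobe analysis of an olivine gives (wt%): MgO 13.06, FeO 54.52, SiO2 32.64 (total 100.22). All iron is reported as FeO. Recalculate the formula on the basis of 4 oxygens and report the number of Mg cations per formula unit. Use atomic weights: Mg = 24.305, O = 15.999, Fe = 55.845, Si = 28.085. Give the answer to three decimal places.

0.597 Mg apfu

13.06 wt% MgO ÷ 40.304 g/mol = 0.32404 mol, giving 0.32404 Mg and 0.32404 O.
54.52 wt% FeO ÷ 71.844 g/mol = 0.75887 mol, giving 0.75887 Fe and 0.75887 O.
32.64 wt% SiO2 ÷ 60.083 g/mol = 0.54325 mol, giving 0.54325 Si and 1.08650 O.
Oxygen sums to 2.16941; scaling by 4/2.16941 = 1.84382 puts the formula on 4 O.
Mg: 0.32404 × 1.84382 = 0.597 atoms per formula unit.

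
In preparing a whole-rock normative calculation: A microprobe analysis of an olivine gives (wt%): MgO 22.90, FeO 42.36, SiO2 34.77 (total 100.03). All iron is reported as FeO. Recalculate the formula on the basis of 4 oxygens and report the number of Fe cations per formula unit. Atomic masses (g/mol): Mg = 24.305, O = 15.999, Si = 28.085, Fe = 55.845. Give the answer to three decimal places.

22.90 wt% MgO ÷ 40.304 g/mol = 0.56818 mol, giving 0.56818 Mg and 0.56818 O.
42.36 wt% FeO ÷ 71.844 g/mol = 0.58961 mol, giving 0.58961 Fe and 0.58961 O.
34.77 wt% SiO2 ÷ 60.083 g/mol = 0.57870 mol, giving 0.57870 Si and 1.15740 O.
Oxygen sums to 2.31519; scaling by 4/2.31519 = 1.72772 puts the formula on 4 O.
Fe: 0.58961 × 1.72772 = 1.019 atoms per formula unit.

1.019 Fe apfu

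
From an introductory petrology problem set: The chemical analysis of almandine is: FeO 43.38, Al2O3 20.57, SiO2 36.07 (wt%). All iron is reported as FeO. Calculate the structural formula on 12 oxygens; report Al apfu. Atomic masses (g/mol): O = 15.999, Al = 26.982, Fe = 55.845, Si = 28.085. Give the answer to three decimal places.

43.38 wt% FeO ÷ 71.844 g/mol = 0.60381 mol, giving 0.60381 Fe and 0.60381 O.
20.57 wt% Al2O3 ÷ 101.961 g/mol = 0.20174 mol, giving 0.40348 Al and 0.60522 O.
36.07 wt% SiO2 ÷ 60.083 g/mol = 0.60034 mol, giving 0.60034 Si and 1.20068 O.
Oxygen sums to 2.40971; scaling by 12/2.40971 = 4.97985 puts the formula on 12 O.
Al: 0.40348 × 4.97985 = 2.009 atoms per formula unit.

2.009 Al apfu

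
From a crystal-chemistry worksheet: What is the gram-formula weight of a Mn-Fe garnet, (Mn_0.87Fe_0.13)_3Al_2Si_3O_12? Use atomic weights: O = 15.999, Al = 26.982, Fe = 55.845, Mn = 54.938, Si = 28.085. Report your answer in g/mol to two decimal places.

The formula mass is the sum 2.61*54.938 + 0.39*55.845 + 2*26.982 + 3*28.085 + 12*15.999.

495.37 g/mol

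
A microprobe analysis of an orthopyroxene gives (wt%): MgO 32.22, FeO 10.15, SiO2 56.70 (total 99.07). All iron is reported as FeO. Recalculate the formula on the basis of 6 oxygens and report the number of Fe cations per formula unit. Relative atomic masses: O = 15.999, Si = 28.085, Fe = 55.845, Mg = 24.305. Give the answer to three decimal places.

0.300 Fe apfu

MgO: 32.22/40.304 = 0.79942 mol → 0.79942 mol Mg, 0.79942 mol O.
FeO: 10.15/71.844 = 0.14128 mol → 0.14128 mol Fe, 0.14128 mol O.
SiO2: 56.70/60.083 = 0.94369 mol → 0.94369 mol Si, 1.88738 mol O.
Total oxygen = 2.82808 mol. Normalization factor = 6/2.82808 = 2.12158.
Fe per 6 O = 0.14128 × 2.12158 = 0.300.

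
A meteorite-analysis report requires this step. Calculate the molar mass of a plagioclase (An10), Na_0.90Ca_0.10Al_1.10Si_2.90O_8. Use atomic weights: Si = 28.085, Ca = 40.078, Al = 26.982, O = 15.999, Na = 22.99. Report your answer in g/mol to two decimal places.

263.82 g/mol

Na: 0.90 × 22.99 = 20.6910
Ca: 0.10 × 40.078 = 4.0078
Al: 1.10 × 26.982 = 29.6802
Si: 2.90 × 28.085 = 81.4465
O: 8 × 15.999 = 127.9920
Summing the contributions gives the formula mass.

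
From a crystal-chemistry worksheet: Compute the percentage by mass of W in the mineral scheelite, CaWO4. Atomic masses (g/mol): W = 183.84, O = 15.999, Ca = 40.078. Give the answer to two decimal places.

63.85 wt%

Molar mass of CaWO4: 1·40.078 + 1·183.84 + 4·15.999 = 287.914 g/mol.
Mass of W per formula unit: 1 × 183.84 = 183.840 g.
Weight fraction W = 183.840 / 287.914 = 0.6385.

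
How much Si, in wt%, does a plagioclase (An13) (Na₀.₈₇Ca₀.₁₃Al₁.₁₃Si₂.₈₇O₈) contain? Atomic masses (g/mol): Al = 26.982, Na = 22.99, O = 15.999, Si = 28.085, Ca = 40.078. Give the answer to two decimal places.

30.50 wt%

Molar mass of Na₀.₈₇Ca₀.₁₃Al₁.₁₃Si₂.₈₇O₈: 0.87*22.99 + 0.13*40.078 + 1.13*26.982 + 2.87*28.085 + 8*15.999 = 264.297 g/mol.
Mass of Si per formula unit: 2.87 × 28.085 = 80.604 g.
Weight fraction Si = 80.604 / 264.297 = 0.3050.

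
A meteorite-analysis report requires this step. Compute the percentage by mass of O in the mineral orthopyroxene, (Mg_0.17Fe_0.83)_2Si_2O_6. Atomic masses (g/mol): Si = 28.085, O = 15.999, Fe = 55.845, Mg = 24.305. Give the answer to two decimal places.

37.92 weight percent

M((Mg_0.17Fe_0.83)_2Si_2O_6) = 253.130 g/mol.
O contributes 6 × 15.999 = 95.994 g per mole.
95.994/253.130 = 0.3792 → 37.92%.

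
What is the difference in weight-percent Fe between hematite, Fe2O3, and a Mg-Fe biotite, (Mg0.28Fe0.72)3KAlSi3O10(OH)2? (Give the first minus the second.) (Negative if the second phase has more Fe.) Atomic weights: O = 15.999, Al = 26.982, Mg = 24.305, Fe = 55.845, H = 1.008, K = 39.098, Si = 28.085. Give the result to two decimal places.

M(Fe2O3) = 159.687 g/mol, so wt% Fe = 111.690/159.687 × 100 = 69.94%.
M((Mg0.28Fe0.72)3KAlSi3O10(OH)2) = 485.380 g/mol, so wt% Fe = 120.625/485.380 × 100 = 24.85%.
69.94 − 24.85 = 45.09 pp.

45.09 percentage points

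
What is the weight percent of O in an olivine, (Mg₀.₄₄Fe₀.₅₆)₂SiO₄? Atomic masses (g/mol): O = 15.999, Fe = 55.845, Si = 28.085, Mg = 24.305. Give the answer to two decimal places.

Molar mass of (Mg₀.₄₄Fe₀.₅₆)₂SiO₄: 0.88*24.305 + 1.12*55.845 + 1*28.085 + 4*15.999 = 176.016 g/mol.
Mass of O per formula unit: 4 × 15.999 = 63.996 g.
Weight fraction O = 63.996 / 176.016 = 0.3636.

36.36 mass %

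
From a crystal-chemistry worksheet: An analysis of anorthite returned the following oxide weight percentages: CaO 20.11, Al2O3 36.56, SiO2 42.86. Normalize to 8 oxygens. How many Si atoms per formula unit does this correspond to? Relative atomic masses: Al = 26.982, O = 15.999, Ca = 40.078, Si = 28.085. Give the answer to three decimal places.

1.995 Si apfu

20.11 wt% CaO ÷ 56.077 g/mol = 0.35861 mol, giving 0.35861 Ca and 0.35861 O.
36.56 wt% Al2O3 ÷ 101.961 g/mol = 0.35857 mol, giving 0.71714 Al and 1.07571 O.
42.86 wt% SiO2 ÷ 60.083 g/mol = 0.71335 mol, giving 0.71335 Si and 1.42670 O.
Oxygen sums to 2.86102; scaling by 8/2.86102 = 2.79621 puts the formula on 8 O.
Si: 0.71335 × 2.79621 = 1.995 atoms per formula unit.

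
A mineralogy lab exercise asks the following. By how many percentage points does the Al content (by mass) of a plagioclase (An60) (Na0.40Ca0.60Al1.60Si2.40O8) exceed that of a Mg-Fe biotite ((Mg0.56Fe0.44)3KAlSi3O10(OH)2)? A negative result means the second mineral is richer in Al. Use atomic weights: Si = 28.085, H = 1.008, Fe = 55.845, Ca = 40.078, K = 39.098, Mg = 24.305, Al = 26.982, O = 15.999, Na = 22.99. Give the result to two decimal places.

10.00 percentage points

Al in Na0.40Ca0.60Al1.60Si2.40O8: molar mass 271.810 g/mol; 1.60×26.982 = 43.171 g → 15.88 wt%.
Al in (Mg0.56Fe0.44)3KAlSi3O10(OH)2: molar mass 458.887 g/mol; 1×26.982 = 26.982 g → 5.88 wt%.
Difference = 15.88 − 5.88 = 10.00 percentage points.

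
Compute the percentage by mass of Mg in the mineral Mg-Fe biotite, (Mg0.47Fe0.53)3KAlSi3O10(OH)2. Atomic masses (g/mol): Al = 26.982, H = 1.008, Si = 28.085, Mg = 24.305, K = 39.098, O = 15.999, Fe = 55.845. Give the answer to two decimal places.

Molar mass of (Mg0.47Fe0.53)3KAlSi3O10(OH)2: 1.41×24.305 + 1.59×55.845 + 1×39.098 + 1×26.982 + 3×28.085 + 12×15.999 + 2×1.008 = 467.403 g/mol.
Mass of Mg per formula unit: 1.41 × 24.305 = 34.270 g.
Weight fraction Mg = 34.270 / 467.403 = 0.0733.

7.33 weight percent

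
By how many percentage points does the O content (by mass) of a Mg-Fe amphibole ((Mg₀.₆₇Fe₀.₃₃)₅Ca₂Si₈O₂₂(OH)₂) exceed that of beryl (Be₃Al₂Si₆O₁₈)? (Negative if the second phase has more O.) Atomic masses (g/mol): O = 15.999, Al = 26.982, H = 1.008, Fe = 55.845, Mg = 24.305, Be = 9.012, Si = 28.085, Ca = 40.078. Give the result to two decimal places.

O in (Mg₀.₆₇Fe₀.₃₃)₅Ca₂Si₈O₂₂(OH)₂: molar mass 864.394 g/mol; 24×15.999 = 383.976 g → 44.42 wt%.
O in Be₃Al₂Si₆O₁₈: molar mass 537.492 g/mol; 18×15.999 = 287.982 g → 53.58 wt%.
Difference = 44.42 − 53.58 = -9.16 percentage points.

-9.16 percentage points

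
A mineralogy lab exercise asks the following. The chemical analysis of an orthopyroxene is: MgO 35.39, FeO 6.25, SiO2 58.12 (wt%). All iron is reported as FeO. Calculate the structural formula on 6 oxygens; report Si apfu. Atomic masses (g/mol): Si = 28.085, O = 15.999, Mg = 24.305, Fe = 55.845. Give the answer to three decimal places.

2.002 Si apfu

35.39 wt% MgO ÷ 40.304 g/mol = 0.87808 mol, giving 0.87808 Mg and 0.87808 O.
6.25 wt% FeO ÷ 71.844 g/mol = 0.08699 mol, giving 0.08699 Fe and 0.08699 O.
58.12 wt% SiO2 ÷ 60.083 g/mol = 0.96733 mol, giving 0.96733 Si and 1.93466 O.
Oxygen sums to 2.89973; scaling by 6/2.89973 = 2.06916 puts the formula on 6 O.
Si: 0.96733 × 2.06916 = 2.002 atoms per formula unit.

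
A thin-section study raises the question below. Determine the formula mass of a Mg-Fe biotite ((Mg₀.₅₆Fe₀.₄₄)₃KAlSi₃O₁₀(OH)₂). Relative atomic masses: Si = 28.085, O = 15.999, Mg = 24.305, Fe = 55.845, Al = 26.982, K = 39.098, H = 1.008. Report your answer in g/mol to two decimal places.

458.89 g/mol

Mg: 1.68 × 24.305 = 40.8324
Fe: 1.32 × 55.845 = 73.7154
K: 1 × 39.098 = 39.0980
Al: 1 × 26.982 = 26.9820
Si: 3 × 28.085 = 84.2550
O: 12 × 15.999 = 191.9880
H: 2 × 1.008 = 2.0160
Summing the contributions gives the formula mass.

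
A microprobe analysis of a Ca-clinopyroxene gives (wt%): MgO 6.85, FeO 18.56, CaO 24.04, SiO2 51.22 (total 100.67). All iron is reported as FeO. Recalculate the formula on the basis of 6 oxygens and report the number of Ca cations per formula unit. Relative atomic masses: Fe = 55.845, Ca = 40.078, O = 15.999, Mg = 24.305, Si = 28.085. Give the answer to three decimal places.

1.004 Ca apfu

6.85 wt% MgO ÷ 40.304 g/mol = 0.16996 mol, giving 0.16996 Mg and 0.16996 O.
18.56 wt% FeO ÷ 71.844 g/mol = 0.25834 mol, giving 0.25834 Fe and 0.25834 O.
24.04 wt% CaO ÷ 56.077 g/mol = 0.42870 mol, giving 0.42870 Ca and 0.42870 O.
51.22 wt% SiO2 ÷ 60.083 g/mol = 0.85249 mol, giving 0.85249 Si and 1.70498 O.
Oxygen sums to 2.56198; scaling by 6/2.56198 = 2.34194 puts the formula on 6 O.
Ca: 0.42870 × 2.34194 = 1.004 atoms per formula unit.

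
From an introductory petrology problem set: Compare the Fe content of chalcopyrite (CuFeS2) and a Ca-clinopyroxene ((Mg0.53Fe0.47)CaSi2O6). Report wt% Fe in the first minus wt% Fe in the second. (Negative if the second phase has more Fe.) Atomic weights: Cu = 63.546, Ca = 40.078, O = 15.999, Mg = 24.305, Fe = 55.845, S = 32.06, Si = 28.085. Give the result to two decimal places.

Fe in CuFeS2: molar mass 183.511 g/mol; 1×55.845 = 55.845 g → 30.43 wt%.
Fe in (Mg0.53Fe0.47)CaSi2O6: molar mass 231.371 g/mol; 0.47×55.845 = 26.247 g → 11.34 wt%.
Difference = 30.43 − 11.34 = 19.09 percentage points.

19.09 percentage points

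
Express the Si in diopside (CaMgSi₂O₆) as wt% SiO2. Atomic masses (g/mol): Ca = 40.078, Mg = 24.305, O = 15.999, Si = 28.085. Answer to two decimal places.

55.49 wt%

Molar mass of CaMgSi₂O₆ = 1*40.078 + 1*24.305 + 2*28.085 + 6*15.999 = 216.547 g/mol.
Each formula unit contains 2 Si, equivalent to 2/1 = 2.0000 mol SiO2.
M(SiO2) = 1×28.085 + 2×15.999 = 60.083 g/mol.
Mass of SiO2 per formula unit = 2.0000 × 60.083 = 120.166 g.
SiO2 wt% = 120.166 / 216.547 × 100 = 55.49%.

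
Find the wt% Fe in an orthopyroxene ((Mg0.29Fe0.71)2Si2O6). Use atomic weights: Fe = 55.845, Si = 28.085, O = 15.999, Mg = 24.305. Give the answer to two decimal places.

Molar mass of (Mg0.29Fe0.71)2Si2O6: 0.58·24.305 + 1.42·55.845 + 2·28.085 + 6·15.999 = 245.561 g/mol.
Mass of Fe per formula unit: 1.42 × 55.845 = 79.300 g.
Weight fraction Fe = 79.300 / 245.561 = 0.3229.

32.29 wt%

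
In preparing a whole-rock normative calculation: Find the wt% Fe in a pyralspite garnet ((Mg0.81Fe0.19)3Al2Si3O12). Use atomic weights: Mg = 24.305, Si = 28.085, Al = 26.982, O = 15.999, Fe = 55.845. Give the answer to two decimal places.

7.56 mass %

Formula mass = 2.43·24.305 + 0.57·55.845 + 2·26.982 + 3·28.085 + 12·15.999 = 421.100 g/mol, of which 31.832 g is Fe.
So Fe makes up 31.832/421.100 = 0.0756 of the mass, i.e. 7.56%.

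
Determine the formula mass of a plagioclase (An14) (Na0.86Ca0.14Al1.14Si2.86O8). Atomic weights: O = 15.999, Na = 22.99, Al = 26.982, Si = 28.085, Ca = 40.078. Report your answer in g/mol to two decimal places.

The formula mass is the sum 0.86*22.99 + 0.14*40.078 + 1.14*26.982 + 2.86*28.085 + 8*15.999.

264.46 g/mol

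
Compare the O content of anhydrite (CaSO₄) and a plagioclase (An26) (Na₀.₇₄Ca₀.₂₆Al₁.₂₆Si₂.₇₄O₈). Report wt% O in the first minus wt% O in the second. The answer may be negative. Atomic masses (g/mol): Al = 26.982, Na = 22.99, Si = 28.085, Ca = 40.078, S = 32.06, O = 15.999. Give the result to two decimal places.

-1.04 percentage points

O in CaSO₄: molar mass 136.134 g/mol; 4×15.999 = 63.996 g → 47.01 wt%.
O in Na₀.₇₄Ca₀.₂₆Al₁.₂₆Si₂.₇₄O₈: molar mass 266.375 g/mol; 8×15.999 = 127.992 g → 48.05 wt%.
Difference = 47.01 − 48.05 = -1.04 percentage points.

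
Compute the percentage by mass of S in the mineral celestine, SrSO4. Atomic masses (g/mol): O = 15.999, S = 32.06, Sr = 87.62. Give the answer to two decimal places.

17.45 wt%

M(SrSO4) = 183.676 g/mol.
S contributes 1 × 32.06 = 32.060 g per mole.
32.060/183.676 = 0.1745 → 17.45%.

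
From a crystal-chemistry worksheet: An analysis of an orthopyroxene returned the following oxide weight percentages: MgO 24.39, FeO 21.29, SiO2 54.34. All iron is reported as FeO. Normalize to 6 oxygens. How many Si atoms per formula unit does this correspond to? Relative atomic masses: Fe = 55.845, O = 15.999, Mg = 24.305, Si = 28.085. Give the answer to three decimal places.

2.002 Si apfu

MgO: 24.39/40.304 = 0.60515 mol → 0.60515 mol Mg, 0.60515 mol O.
FeO: 21.29/71.844 = 0.29634 mol → 0.29634 mol Fe, 0.29634 mol O.
SiO2: 54.34/60.083 = 0.90442 mol → 0.90442 mol Si, 1.80884 mol O.
Total oxygen = 2.71033 mol. Normalization factor = 6/2.71033 = 2.21375.
Si per 6 O = 0.90442 × 2.21375 = 2.002.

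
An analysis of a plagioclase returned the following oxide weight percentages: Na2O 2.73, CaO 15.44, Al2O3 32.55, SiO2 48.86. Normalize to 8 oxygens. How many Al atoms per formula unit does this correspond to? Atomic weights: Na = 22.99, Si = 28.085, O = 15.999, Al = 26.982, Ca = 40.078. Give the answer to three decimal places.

1.759 Al apfu

Na2O: 2.73/61.979 = 0.04405 mol → 0.08810 mol Na, 0.04405 mol O.
CaO: 15.44/56.077 = 0.27534 mol → 0.27534 mol Ca, 0.27534 mol O.
Al2O3: 32.55/101.961 = 0.31924 mol → 0.63848 mol Al, 0.95772 mol O.
SiO2: 48.86/60.083 = 0.81321 mol → 0.81321 mol Si, 1.62642 mol O.
Total oxygen = 2.90353 mol. Normalization factor = 8/2.90353 = 2.75527.
Al per 8 O = 0.63848 × 2.75527 = 1.759.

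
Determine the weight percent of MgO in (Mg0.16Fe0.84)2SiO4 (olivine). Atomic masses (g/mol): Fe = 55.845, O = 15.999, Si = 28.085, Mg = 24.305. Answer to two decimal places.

6.66 wt%

Molar mass of (Mg0.16Fe0.84)2SiO4 = 0.32×24.305 + 1.68×55.845 + 1×28.085 + 4×15.999 = 193.678 g/mol.
Each formula unit contains 0.32 Mg, equivalent to 0.32/1 = 0.3200 mol MgO.
M(MgO) = 1×24.305 + 1×15.999 = 40.304 g/mol.
Mass of MgO per formula unit = 0.3200 × 40.304 = 12.897 g.
MgO wt% = 12.897 / 193.678 × 100 = 6.66%.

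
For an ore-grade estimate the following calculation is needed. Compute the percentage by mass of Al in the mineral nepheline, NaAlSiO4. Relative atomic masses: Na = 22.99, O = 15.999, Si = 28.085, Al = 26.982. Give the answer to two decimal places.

Formula mass = 1*22.99 + 1*26.982 + 1*28.085 + 4*15.999 = 142.053 g/mol, of which 26.982 g is Al.
So Al makes up 26.982/142.053 = 0.1899 of the mass, i.e. 18.99%.

18.99 mass %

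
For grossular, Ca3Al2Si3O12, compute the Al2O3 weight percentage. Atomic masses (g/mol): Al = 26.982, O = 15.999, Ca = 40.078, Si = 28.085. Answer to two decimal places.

Molar mass of Ca3Al2Si3O12 = 3·40.078 + 2·26.982 + 3·28.085 + 12·15.999 = 450.441 g/mol.
Each formula unit contains 2 Al, equivalent to 2/2 = 1.0000 mol Al2O3.
M(Al2O3) = 2×26.982 + 3×15.999 = 101.961 g/mol.
Mass of Al2O3 per formula unit = 1.0000 × 101.961 = 101.961 g.
Al2O3 wt% = 101.961 / 450.441 × 100 = 22.64%.

22.64 wt%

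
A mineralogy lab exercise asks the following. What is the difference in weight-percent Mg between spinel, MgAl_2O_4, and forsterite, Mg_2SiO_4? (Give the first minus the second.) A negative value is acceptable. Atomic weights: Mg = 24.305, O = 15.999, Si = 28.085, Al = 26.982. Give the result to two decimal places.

Mg in MgAl_2O_4: molar mass 142.265 g/mol; 1×24.305 = 24.305 g → 17.08 wt%.
Mg in Mg_2SiO_4: molar mass 140.691 g/mol; 2×24.305 = 48.610 g → 34.55 wt%.
Difference = 17.08 − 34.55 = -17.47 percentage points.

-17.47 percentage points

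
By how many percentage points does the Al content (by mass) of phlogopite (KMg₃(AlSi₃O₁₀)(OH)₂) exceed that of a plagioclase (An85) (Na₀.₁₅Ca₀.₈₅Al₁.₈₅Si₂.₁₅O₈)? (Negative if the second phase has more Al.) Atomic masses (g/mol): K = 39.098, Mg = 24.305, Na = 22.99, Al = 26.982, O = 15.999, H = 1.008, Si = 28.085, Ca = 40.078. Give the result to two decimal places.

M(KMg₃(AlSi₃O₁₀)(OH)₂) = 417.254 g/mol, so wt% Al = 26.982/417.254 × 100 = 6.47%.
M(Na₀.₁₅Ca₀.₈₅Al₁.₈₅Si₂.₁₅O₈) = 275.806 g/mol, so wt% Al = 49.917/275.806 × 100 = 18.10%.
6.47 − 18.10 = -11.63 pp.

-11.63 percentage points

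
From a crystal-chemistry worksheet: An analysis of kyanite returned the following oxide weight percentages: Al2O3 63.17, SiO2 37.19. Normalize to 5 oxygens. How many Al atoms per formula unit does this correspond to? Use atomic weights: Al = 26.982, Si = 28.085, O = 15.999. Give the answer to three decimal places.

2.001 Al apfu

Al2O3 (M=101.961): mol = 0.61955; Al = 1.23910, O = 1.85865.
SiO2 (M=60.083): mol = 0.61898; Si = 0.61898, O = 1.23796.
ΣO = 3.09661; factor = 5/ΣO = 1.61467.
Al apfu = 1.23910 × 1.61467 = 2.001.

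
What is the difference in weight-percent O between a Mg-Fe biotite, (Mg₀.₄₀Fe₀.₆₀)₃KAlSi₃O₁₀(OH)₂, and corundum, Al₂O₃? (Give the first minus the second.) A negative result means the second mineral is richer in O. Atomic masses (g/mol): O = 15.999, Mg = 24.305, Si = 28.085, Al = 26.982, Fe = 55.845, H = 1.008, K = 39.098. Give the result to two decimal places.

-6.57 percentage points

M((Mg₀.₄₀Fe₀.₆₀)₃KAlSi₃O₁₀(OH)₂) = 474.026 g/mol, so wt% O = 191.988/474.026 × 100 = 40.50%.
M(Al₂O₃) = 101.961 g/mol, so wt% O = 47.997/101.961 × 100 = 47.07%.
40.50 − 47.07 = -6.57 pp.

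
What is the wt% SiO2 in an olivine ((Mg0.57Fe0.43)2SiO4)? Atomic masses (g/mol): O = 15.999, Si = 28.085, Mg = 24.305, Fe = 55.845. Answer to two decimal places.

Molar mass of (Mg0.57Fe0.43)2SiO4 = 1.14*24.305 + 0.86*55.845 + 1*28.085 + 4*15.999 = 167.815 g/mol.
Each formula unit contains 1 Si, equivalent to 1/1 = 1.0000 mol SiO2.
M(SiO2) = 1×28.085 + 2×15.999 = 60.083 g/mol.
Mass of SiO2 per formula unit = 1.0000 × 60.083 = 60.083 g.
SiO2 wt% = 60.083 / 167.815 × 100 = 35.80%.

35.80 wt%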